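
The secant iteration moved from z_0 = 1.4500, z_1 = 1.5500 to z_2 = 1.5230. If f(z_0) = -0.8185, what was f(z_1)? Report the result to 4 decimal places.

0.3027

The secant line through (1.4500, -0.8185) and (1.5500, f(z_1)) crosses zero at z_2 = 1.5230.
So (1.4500, -0.8185), (1.5500, f(z_1)), (1.5230, 0) are collinear:
f(z_1) = -0.8185 · (1.5500 − 1.5230) / (1.4500 − 1.5230) = -0.8185 · (0.027000)/(-0.073000) = 0.302733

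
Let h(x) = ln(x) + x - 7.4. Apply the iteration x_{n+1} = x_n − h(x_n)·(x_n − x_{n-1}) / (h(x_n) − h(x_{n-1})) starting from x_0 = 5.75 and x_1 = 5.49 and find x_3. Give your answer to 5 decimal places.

5.66559

h(5.75) = 0.0991999, h(5.49) = -0.2070717
x_2 = 5.4900000 − (-0.2070717)·(5.4900000 − 5.7500000) / (-0.2070717 − 0.0991999) = 5.4900000 − (0.0538387)/(-0.3062716) = 5.6657873
h(5.6657873) = 0.0002331
x_3 = 5.6657873 − 0.0002331·(5.6657873 − 5.4900000) / (0.0002331 − (-0.2070717)) = 5.6657873 − (0.0000410)/(0.2073049) = 5.6655896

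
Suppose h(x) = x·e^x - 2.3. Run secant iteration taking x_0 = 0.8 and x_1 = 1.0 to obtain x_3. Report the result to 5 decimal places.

h(0.8) = -0.5195673, h(1.0) = 0.4182818
x_2 = 1.0000000 − 0.4182818·(1.0000000 − 0.8000000) / (0.4182818 − (-0.5195673)) = 1.0000000 − (0.0836564)/(0.9378491) = 0.9107998
h(0.9107998) = -0.0354693
x_3 = 0.9107998 − (-0.0354693)·(0.9107998 − 1.0000000) / (-0.0354693 − 0.4182818) = 0.9107998 − (0.0031639)/(-0.4537511) = 0.9177725

0.91777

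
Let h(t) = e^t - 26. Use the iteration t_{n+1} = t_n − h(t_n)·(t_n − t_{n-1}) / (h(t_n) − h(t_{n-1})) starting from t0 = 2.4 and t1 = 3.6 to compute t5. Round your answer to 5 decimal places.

3.25807

h(2.4) = -14.9768236, h(3.6) = 10.5982344
t2 = 3.6000000 − 10.5982344·(3.6000000 − 2.4000000) / (10.5982344 − (-14.9768236)) = 3.6000000 − (12.7178813)/(25.5750581) = 3.1027233
h(3.1027233) = -3.7415154
t3 = 3.1027233 − (-3.7415154)·(3.1027233 − 3.6000000) / (-3.7415154 − 10.5982344) = 3.1027233 − (1.8605686)/(-14.3397498) = 3.2324723
h(3.2324723) = -0.6577670
t4 = 3.2324723 − (-0.6577670)·(3.2324723 − 3.1027233) / (-0.6577670 − (-3.7415154)) = 3.2324723 − (-0.0853446)/(3.0837484) = 3.2601479
h(3.2601479) = 0.0533903
t5 = 3.2601479 − 0.0533903·(3.2601479 − 3.2324723) / (0.0533903 − (-0.6577670)) = 3.2601479 − (0.0014776)/(0.7111573) = 3.2580702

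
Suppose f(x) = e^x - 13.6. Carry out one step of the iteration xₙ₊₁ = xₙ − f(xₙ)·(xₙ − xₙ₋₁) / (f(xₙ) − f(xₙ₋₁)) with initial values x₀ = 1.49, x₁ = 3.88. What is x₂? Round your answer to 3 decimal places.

1.988

f(1.49) = -9.16290, f(3.88) = 34.82422
x₂ = 3.88000 − 34.82422·(3.88000 − 1.49000) / (34.82422 − (-9.16290)) = 3.88000 − (83.22987)/(43.98712) = 1.98786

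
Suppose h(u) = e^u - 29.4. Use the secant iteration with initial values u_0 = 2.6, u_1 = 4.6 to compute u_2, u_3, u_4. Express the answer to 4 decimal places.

2.9705, 3.1722, 3.4286

h(2.6) = -15.936262, h(4.6) = 70.084316
u_2 = 4.600000 − 70.084316·(4.600000 − 2.600000) / (70.084316 − (-15.936262)) = 4.600000 − (140.168631)/(86.020578) = 2.970522
h(2.970522) = -9.897901
u_3 = 2.970522 − (-9.897901)·(2.970522 − 4.600000) / (-9.897901 − 70.084316) = 2.970522 − (16.128412)/(-79.982217) = 3.172172
h(3.172172) = -5.540748
u_4 = 3.172172 − (-5.540748)·(3.172172 − 2.970522) / (-5.540748 − (-9.897901)) = 3.172172 − (-1.117292)/(4.357153) = 3.428599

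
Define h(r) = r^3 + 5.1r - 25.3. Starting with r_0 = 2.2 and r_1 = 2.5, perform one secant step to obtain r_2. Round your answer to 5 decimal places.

h(2.2) = -3.4320000, h(2.5) = 3.0750000
r_2 = 2.5000000 − 3.0750000·(2.5000000 − 2.2000000) / (3.0750000 − (-3.4320000)) = 2.5000000 − (0.9225000)/(6.5070000) = 2.3582296

2.35823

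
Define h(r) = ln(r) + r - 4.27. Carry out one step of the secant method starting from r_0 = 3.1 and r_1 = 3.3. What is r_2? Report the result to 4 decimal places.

h(3.1) = -0.038598, h(3.3) = 0.223922
r_2 = 3.300000 − 0.223922·(3.300000 − 3.100000) / (0.223922 − (-0.038598)) = 3.300000 − (0.044784)/(0.262520) = 3.129406

3.1294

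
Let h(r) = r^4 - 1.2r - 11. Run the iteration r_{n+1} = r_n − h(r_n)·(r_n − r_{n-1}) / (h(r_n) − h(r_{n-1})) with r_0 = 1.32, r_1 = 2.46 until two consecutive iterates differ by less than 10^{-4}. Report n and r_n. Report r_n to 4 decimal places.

n = 7, r_n = 1.9094

h(1.32) = -9.548042, h(2.46) = 22.669863
r_2 = 2.460000 − 22.669863·(1.140000)/(32.217905) = 1.657848;  |Δ| = 0.802152
h(1.657848) = -5.435378
r_3 = 1.657848 − (-5.435378)·(-0.802152)/(-28.105241) = 1.812980;  |Δ| = 0.155131
h(1.812980) = -2.371898
r_4 = 1.812980 − (-2.371898)·(0.155131)/(3.063480) = 1.933090;  |Δ| = 0.120110
h(1.933090) = 0.644235
r_5 = 1.933090 − 0.644235·(0.120110)/(3.016133) = 1.907435;  |Δ| = 0.025655
h(1.907435) = -0.051645
r_6 = 1.907435 − (-0.051645)·(-0.025655)/(-0.695880) = 1.909339;  |Δ| = 0.001904
h(1.909339) = -0.000997
r_7 = 1.909339 − (-0.000997)·(0.001904)/(0.050648) = 1.909376;  |Δ| = 0.000037
|r_7 − r_6| = 0.000037 < 10^{-4}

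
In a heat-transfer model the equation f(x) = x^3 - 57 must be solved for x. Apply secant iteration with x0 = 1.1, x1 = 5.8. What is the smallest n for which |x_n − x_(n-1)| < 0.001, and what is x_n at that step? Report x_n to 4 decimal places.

n = 8, x_n = 3.8485

f(1.1) = -55.669000, f(5.8) = 138.112000
x2 = 5.800000 − 138.112000·(4.700000)/(193.781000) = 2.450206;  |Δ| = 3.349794
f(2.450206) = -42.290162
x3 = 2.450206 − (-42.290162)·(-3.349794)/(-180.402162) = 3.235470;  |Δ| = 0.785264
f(3.235470) = -23.130234
x4 = 3.235470 − (-23.130234)·(0.785264)/(19.159929) = 4.183456;  |Δ| = 0.947986
f(4.183456) = 16.215934
x5 = 4.183456 − 16.215934·(0.947986)/(39.346167) = 3.792758;  |Δ| = 0.390698
f(3.792758) = -2.441134
x6 = 3.792758 − (-2.441134)·(-0.390698)/(-18.657068) = 3.843878;  |Δ| = 0.051120
f(3.843878) = -0.205187
x7 = 3.843878 − (-0.205187)·(0.051120)/(2.235947) = 3.848569;  |Δ| = 0.004691
f(3.848569) = 0.003007
x8 = 3.848569 − 0.003007·(0.004691)/(0.208194) = 3.848501;  |Δ| = 0.000068
|x8 − x7| = 0.000068 < 0.001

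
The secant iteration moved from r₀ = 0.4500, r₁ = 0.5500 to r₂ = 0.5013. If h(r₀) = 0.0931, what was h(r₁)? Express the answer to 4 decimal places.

-0.0884

The secant line through (0.4500, 0.0931) and (0.5500, h(r₁)) crosses zero at r₂ = 0.5013.
So (0.4500, 0.0931), (0.5500, h(r₁)), (0.5013, 0) are collinear:
h(r₁) = 0.0931 · (0.5500 − 0.5013) / (0.4500 − 0.5013) = 0.0931 · (0.048700)/(-0.051300) = -0.088381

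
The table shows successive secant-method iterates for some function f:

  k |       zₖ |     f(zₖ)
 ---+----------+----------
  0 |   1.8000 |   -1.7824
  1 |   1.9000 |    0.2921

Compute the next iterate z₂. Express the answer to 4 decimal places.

z₂ = 1.9000 − 0.2921·(1.9000 − 1.8000) / (0.2921 − (-1.7824))
   = 1.9000 − (0.029210)/(2.074500) = 1.885919

1.8859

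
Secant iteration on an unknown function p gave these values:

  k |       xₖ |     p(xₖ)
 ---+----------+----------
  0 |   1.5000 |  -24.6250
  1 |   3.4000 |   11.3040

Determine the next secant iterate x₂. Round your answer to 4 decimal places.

x₂ = 3.4000 − 11.3040·(3.4000 − 1.5000) / (11.3040 − (-24.6250))
   = 3.4000 − (21.477600)/(35.929000) = 2.802221

2.8022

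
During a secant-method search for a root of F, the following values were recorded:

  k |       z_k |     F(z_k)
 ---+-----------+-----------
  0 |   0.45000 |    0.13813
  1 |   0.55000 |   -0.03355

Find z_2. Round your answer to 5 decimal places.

0.53046

z_2 = 0.55000 − (-0.03355)·(0.55000 − 0.45000) / (-0.03355 − 0.13813)
   = 0.55000 − (-0.0033550)/(-0.1716800) = 0.5304578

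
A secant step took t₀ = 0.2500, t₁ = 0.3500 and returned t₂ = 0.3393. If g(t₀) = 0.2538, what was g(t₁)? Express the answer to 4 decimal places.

The secant line through (0.2500, 0.2538) and (0.3500, g(t₁)) crosses zero at t₂ = 0.3393.
So (0.2500, 0.2538), (0.3500, g(t₁)), (0.3393, 0) are collinear:
g(t₁) = 0.2538 · (0.3500 − 0.3393) / (0.2500 − 0.3393) = 0.2538 · (0.010700)/(-0.089300) = -0.030411

-0.0304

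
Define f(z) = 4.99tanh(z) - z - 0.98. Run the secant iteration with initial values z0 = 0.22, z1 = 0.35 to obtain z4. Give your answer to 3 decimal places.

0.252

f(0.22) = -0.11957, f(0.35) = 0.34851
z2 = 0.35000 − 0.34851·(0.35000 − 0.22000) / (0.34851 − (-0.11957)) = 0.35000 − (0.04531)/(0.46809) = 0.25321
f(0.25321) = 0.00398
z3 = 0.25321 − 0.00398·(0.25321 − 0.35000) / (0.00398 − 0.34851) = 0.25321 − (-0.00038)/(-0.34454) = 0.25209
f(0.25209) = -0.00014
z4 = 0.25209 − (-0.00014)·(0.25209 − 0.25321) / (-0.00014 − 0.00398) = 0.25209 − (0.00000)/(-0.00411) = 0.25213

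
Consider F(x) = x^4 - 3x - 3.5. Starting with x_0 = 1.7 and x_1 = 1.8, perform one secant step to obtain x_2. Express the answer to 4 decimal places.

F(1.7) = -0.247900, F(1.8) = 1.597600
x_2 = 1.800000 − 1.597600·(1.800000 − 1.700000) / (1.597600 − (-0.247900)) = 1.800000 − (0.159760)/(1.845500) = 1.713433

1.7134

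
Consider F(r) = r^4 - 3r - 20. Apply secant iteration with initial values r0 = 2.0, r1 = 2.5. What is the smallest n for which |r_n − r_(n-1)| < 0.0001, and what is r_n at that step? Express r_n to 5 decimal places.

F(2.0) = -10.0000000, F(2.5) = 11.5625000
r2 = 2.5000000 − 11.5625000·(0.5000000)/(21.5625000) = 2.2318841;  |Δ| = 0.2681159
F(2.2318841) = -1.8822382
r3 = 2.2318841 − (-1.8822382)·(-0.2681159)/(-13.4447382) = 2.2694198;  |Δ| = 0.0375357
F(2.2694198) = -0.2830177
r4 = 2.2694198 − (-0.2830177)·(0.0375357)/(1.5992206) = 2.2760626;  |Δ| = 0.0066428
F(2.2760626) = 0.0089867
r5 = 2.2760626 − 0.0089867·(0.0066428)/(0.2920043) = 2.2758581;  |Δ| = 0.0002044
F(2.2758581) = -0.0000408
r6 = 2.2758581 − (-0.0000408)·(-0.0002044)/(-0.0090275) = 2.2758591;  |Δ| = 0.0000009
|r6 − r5| = 0.0000009 < 0.0001

n = 6, r_n = 2.27586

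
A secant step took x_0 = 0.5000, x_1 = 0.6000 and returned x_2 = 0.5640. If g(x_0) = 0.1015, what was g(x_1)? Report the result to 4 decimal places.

-0.0571

The secant line through (0.5000, 0.1015) and (0.6000, g(x_1)) crosses zero at x_2 = 0.5640.
So (0.5000, 0.1015), (0.6000, g(x_1)), (0.5640, 0) are collinear:
g(x_1) = 0.1015 · (0.6000 − 0.5640) / (0.5000 − 0.5640) = 0.1015 · (0.036000)/(-0.064000) = -0.057094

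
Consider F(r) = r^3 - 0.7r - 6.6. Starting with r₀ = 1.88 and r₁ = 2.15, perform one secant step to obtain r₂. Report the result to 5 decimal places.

F(1.88) = -1.2713280, F(2.15) = 1.8333750
r₂ = 2.1500000 − 1.8333750·(2.1500000 − 1.8800000) / (1.8333750 − (-1.2713280)) = 2.1500000 − (0.4950112)/(3.1047030) = 1.9905608

1.99056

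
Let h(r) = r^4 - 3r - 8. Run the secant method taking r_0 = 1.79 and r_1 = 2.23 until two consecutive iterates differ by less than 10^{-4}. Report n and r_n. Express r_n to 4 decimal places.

n = 6, r_n = 1.9267

h(1.79) = -3.103743, h(2.23) = 10.039734
r_2 = 2.230000 − 10.039734·(0.440000)/(13.143478) = 1.893903;  |Δ| = 0.336097
h(1.893903) = -0.816082
r_3 = 1.893903 − (-0.816082)·(-0.336097)/(-10.855817) = 1.919169;  |Δ| = 0.025266
h(1.919169) = -0.191474
r_4 = 1.919169 − (-0.191474)·(0.025266)/(0.624609) = 1.926914;  |Δ| = 0.007745
h(1.926914) = 0.005616
r_5 = 1.926914 − 0.005616·(0.007745)/(0.197090) = 1.926694;  |Δ| = 0.000221
h(1.926694) = -0.000037
r_6 = 1.926694 − (-0.000037)·(-0.000221)/(-0.005653) = 1.926695;  |Δ| = 0.000001
|r_6 − r_5| = 0.000001 < 10^{-4}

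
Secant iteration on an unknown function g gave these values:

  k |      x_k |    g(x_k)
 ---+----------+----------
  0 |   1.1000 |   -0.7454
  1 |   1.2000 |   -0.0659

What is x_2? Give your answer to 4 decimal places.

1.2097

x_2 = 1.2000 − (-0.0659)·(1.2000 − 1.1000) / (-0.0659 − (-0.7454))
   = 1.2000 − (-0.006590)/(0.679500) = 1.209698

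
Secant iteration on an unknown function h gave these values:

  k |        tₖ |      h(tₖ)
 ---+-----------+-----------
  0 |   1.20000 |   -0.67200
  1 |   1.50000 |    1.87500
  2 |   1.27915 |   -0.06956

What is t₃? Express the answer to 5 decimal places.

t₃ = 1.27915 − (-0.06956)·(1.27915 − 1.50000) / (-0.06956 − 1.87500)
   = 1.27915 − (0.0153623)/(-1.9445600) = 1.2870502

1.28705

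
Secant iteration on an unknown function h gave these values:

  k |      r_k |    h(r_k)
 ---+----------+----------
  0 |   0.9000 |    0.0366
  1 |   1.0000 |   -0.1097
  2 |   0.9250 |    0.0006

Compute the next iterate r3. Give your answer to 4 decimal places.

r3 = 0.9250 − 0.0006·(0.9250 − 1.0000) / (0.0006 − (-0.1097))
   = 0.9250 − (-0.000045)/(0.110300) = 0.925408

0.9254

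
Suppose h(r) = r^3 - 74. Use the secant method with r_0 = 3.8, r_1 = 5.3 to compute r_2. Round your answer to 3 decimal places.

4.105

h(3.8) = -19.12800, h(5.3) = 74.87700
r_2 = 5.30000 − 74.87700·(5.30000 − 3.80000) / (74.87700 − (-19.12800)) = 5.30000 − (112.31550)/(94.00500) = 4.10522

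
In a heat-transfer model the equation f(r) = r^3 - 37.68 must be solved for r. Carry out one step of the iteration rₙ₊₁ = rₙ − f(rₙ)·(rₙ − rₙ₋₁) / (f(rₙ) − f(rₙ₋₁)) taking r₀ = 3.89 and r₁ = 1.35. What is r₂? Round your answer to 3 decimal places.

2.936

f(3.89) = 21.18387, f(1.35) = -35.21963
r₂ = 1.35000 − (-35.21963)·(1.35000 − 3.89000) / (-35.21963 − 21.18387) = 1.35000 − (89.45785)/(-56.40349) = 2.93603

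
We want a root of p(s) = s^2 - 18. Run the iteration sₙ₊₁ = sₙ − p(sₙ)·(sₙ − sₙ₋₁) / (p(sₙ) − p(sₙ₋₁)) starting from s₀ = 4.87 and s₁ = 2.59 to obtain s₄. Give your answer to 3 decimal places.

p(4.87) = 5.71690, p(2.59) = -11.29190
s₂ = 2.59000 − (-11.29190)·(2.59000 − 4.87000) / (-11.29190 − 5.71690) = 2.59000 − (25.74553)/(-17.00880) = 4.10366
p(4.10366) = -1.15998
s₃ = 4.10366 − (-1.15998)·(4.10366 − 2.59000) / (-1.15998 − (-11.29190)) = 4.10366 − (-1.75581)/(10.13192) = 4.27695
p(4.27695) = 0.29234
s₄ = 4.27695 − 0.29234·(4.27695 − 4.10366) / (0.29234 − (-1.15998)) = 4.27695 − (0.05066)/(1.45232) = 4.24207

4.242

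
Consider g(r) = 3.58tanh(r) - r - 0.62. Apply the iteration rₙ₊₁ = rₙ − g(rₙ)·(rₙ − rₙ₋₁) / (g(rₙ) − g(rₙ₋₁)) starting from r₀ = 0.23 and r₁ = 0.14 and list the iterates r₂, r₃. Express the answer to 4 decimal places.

0.2466, 0.2471

g(0.23) = -0.040818, g(0.14) = -0.262049
r₂ = 0.140000 − (-0.262049)·(0.140000 − 0.230000) / (-0.262049 − (-0.040818)) = 0.140000 − (0.023584)/(-0.221231) = 0.246606
g(0.246606) = -0.001229
r₃ = 0.246606 − (-0.001229)·(0.246606 − 0.140000) / (-0.001229 − (-0.262049)) = 0.246606 − (-0.000131)/(0.260820) = 0.247108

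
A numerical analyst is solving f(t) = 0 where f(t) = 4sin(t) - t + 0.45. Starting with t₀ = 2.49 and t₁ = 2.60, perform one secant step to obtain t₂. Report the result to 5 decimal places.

2.57957

f(2.49) = 0.3858141, f(2.60) = -0.0879945
t₂ = 2.6000000 − (-0.0879945)·(2.6000000 − 2.4900000) / (-0.0879945 − 0.3858141) = 2.6000000 − (-0.0096794)/(-0.4738086) = 2.5795711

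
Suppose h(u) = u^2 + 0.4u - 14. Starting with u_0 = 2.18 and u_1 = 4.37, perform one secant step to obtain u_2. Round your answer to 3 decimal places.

3.385

h(2.18) = -8.37560, h(4.37) = 6.84490
u_2 = 4.37000 − 6.84490·(4.37000 − 2.18000) / (6.84490 − (-8.37560)) = 4.37000 − (14.99033)/(15.22050) = 3.38512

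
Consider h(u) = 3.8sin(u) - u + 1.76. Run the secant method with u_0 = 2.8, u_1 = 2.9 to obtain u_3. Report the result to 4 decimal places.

h(2.8) = 0.232955, h(2.9) = -0.230853
u_2 = 2.900000 − (-0.230853)·(2.900000 − 2.800000) / (-0.230853 − 0.232955) = 2.900000 − (-0.023085)/(-0.463808) = 2.850227
h(2.850227) = 0.001365
u_3 = 2.850227 − 0.001365·(2.850227 − 2.900000) / (0.001365 − (-0.230853)) = 2.850227 − (-0.000068)/(0.232217) = 2.850519

2.8505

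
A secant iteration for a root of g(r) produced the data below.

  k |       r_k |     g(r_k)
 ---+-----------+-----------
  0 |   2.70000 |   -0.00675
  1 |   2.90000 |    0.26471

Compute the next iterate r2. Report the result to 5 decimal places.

2.70497

r2 = 2.90000 − 0.26471·(2.90000 − 2.70000) / (0.26471 − (-0.00675))
   = 2.90000 − (0.0529420)/(0.2714600) = 2.7049731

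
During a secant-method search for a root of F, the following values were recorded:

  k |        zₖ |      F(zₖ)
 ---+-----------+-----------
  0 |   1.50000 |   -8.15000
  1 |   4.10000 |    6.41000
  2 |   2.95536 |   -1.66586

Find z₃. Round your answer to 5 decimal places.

3.19147

z₃ = 2.95536 − (-1.66586)·(2.95536 − 4.10000) / (-1.66586 − 6.41000)
   = 2.95536 − (1.9068100)/(-8.0758600) = 3.1914723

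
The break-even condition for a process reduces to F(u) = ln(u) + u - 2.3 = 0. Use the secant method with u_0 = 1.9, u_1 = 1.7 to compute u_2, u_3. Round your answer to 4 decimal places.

F(1.9) = 0.241854, F(1.7) = -0.069372
u_2 = 1.700000 − (-0.069372)·(1.700000 − 1.900000) / (-0.069372 − 0.241854) = 1.700000 − (0.013874)/(-0.311226) = 1.744580
F(1.744580) = 0.001093
u_3 = 1.744580 − 0.001093·(1.744580 − 1.700000) / (0.001093 − (-0.069372)) = 1.744580 − (0.000049)/(0.070465) = 1.743888

1.7446, 1.7439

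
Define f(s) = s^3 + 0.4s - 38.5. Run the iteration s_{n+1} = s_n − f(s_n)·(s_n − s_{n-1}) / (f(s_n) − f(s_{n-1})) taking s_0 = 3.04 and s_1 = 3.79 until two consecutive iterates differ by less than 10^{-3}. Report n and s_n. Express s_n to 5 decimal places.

f(3.04) = -9.1895360, f(3.79) = 17.4559390
s_2 = 3.7900000 − 17.4559390·(0.7500000)/(26.6454750) = 3.2986613;  |Δ| = 0.4913387
f(3.2986613) = -1.2872546
s_3 = 3.2986613 − (-1.2872546)·(-0.4913387)/(-18.7431936) = 3.3324057;  |Δ| = 0.0337444
f(3.3324057) = -0.1609143
s_4 = 3.3324057 − (-0.1609143)·(0.0337444)/(1.1263402) = 3.3372266;  |Δ| = 0.0048209
f(3.3372266) = 0.0018533
s_5 = 3.3372266 − 0.0018533·(0.0048209)/(0.1627676) = 3.3371717;  |Δ| = 0.0000549
|s_5 − s_4| = 0.0000549 < 10^{-3}

n = 5, s_n = 3.33717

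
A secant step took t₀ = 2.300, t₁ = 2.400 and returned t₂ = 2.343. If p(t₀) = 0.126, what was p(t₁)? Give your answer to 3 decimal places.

-0.167

The secant line through (2.300, 0.126) and (2.400, p(t₁)) crosses zero at t₂ = 2.343.
So (2.300, 0.126), (2.400, p(t₁)), (2.343, 0) are collinear:
p(t₁) = 0.126 · (2.400 − 2.343) / (2.300 − 2.343) = 0.126 · (0.05700)/(-0.04300) = -0.16702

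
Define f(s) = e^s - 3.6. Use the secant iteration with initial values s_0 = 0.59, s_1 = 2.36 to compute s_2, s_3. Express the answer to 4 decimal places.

0.9518, 1.1295

f(0.59) = -1.796012, f(2.36) = 6.990951
s_2 = 2.360000 − 6.990951·(2.360000 − 0.590000) / (6.990951 − (-1.796012)) = 2.360000 − (12.373984)/(8.786963) = 0.951779
f(0.951779) = -1.009686
s_3 = 0.951779 − (-1.009686)·(0.951779 − 2.360000) / (-1.009686 − 6.990951) = 0.951779 − (1.421860)/(-8.000637) = 1.129498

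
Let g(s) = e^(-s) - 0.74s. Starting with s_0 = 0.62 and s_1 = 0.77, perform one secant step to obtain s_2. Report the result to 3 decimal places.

0.684

g(0.62) = 0.07914, g(0.77) = -0.10679
s_2 = 0.77000 − (-0.10679)·(0.77000 − 0.62000) / (-0.10679 − 0.07914) = 0.77000 − (-0.01602)/(-0.18593) = 0.68385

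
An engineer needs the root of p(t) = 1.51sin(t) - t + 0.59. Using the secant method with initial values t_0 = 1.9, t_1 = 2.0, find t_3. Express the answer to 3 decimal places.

p(1.9) = 0.11891, p(2.0) = -0.03696
t_2 = 2.00000 − (-0.03696)·(2.00000 − 1.90000) / (-0.03696 − 0.11891) = 2.00000 − (-0.00370)/(-0.15587) = 1.97629
p(1.97629) = 0.00126
t_3 = 1.97629 − 0.00126·(1.97629 − 2.00000) / (0.00126 − (-0.03696)) = 1.97629 − (-0.00003)/(0.03822) = 1.97707

1.977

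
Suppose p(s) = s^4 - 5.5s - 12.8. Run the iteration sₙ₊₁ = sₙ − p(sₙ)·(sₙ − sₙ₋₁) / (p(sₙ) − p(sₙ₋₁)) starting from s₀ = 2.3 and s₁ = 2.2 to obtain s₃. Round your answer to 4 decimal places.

2.2386

p(2.3) = 2.534100, p(2.2) = -1.474400
s₂ = 2.200000 − (-1.474400)·(2.200000 − 2.300000) / (-1.474400 − 2.534100) = 2.200000 − (0.147440)/(-4.008500) = 2.236782
p(2.236782) = -0.070360
s₃ = 2.236782 − (-0.070360)·(2.236782 − 2.200000) / (-0.070360 − (-1.474400)) = 2.236782 − (-0.002588)/(1.404040) = 2.238625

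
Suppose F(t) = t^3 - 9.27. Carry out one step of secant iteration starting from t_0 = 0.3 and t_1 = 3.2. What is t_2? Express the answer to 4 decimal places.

F(0.3) = -9.243000, F(3.2) = 23.498000
t_2 = 3.200000 − 23.498000·(3.200000 − 0.300000) / (23.498000 − (-9.243000)) = 3.200000 − (68.144200)/(32.741000) = 1.118689

1.1187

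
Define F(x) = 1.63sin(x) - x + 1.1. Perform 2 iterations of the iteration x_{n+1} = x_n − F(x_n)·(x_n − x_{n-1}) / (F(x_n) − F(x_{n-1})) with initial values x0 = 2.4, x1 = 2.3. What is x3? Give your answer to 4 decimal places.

2.3074

F(2.4) = -0.198995, F(2.3) = 0.015499
x2 = 2.300000 − 0.015499·(2.300000 − 2.400000) / (0.015499 − (-0.198995)) = 2.300000 − (-0.001550)/(0.214495) = 2.307226
F(2.307226) = 0.000394
x3 = 2.307226 − 0.000394·(2.307226 − 2.300000) / (0.000394 − 0.015499) = 2.307226 − (0.000003)/(-0.015105) = 2.307415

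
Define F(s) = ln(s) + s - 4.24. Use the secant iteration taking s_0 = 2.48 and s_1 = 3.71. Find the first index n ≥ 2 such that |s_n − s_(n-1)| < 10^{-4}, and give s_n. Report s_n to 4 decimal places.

n = 5, s_n = 3.1065

F(2.48) = -0.851741, F(3.71) = 0.781032
s_2 = 3.710000 − 0.781032·(1.230000)/(1.632773) = 3.121633;  |Δ| = 0.588367
F(3.121633) = 0.019990
s_3 = 3.121633 − 0.019990·(-0.588367)/(-0.761042) = 3.106179;  |Δ| = 0.015454
F(3.106179) = -0.000427
s_4 = 3.106179 − (-0.000427)·(-0.015454)/(-0.020417) = 3.106503;  |Δ| = 0.000324
F(3.106503) = 0.000000
s_5 = 3.106503 − 0.000000·(0.000324)/(0.000428) = 3.106503;  |Δ| = 0.000000
|s_5 − s_4| = 0.000000 < 10^{-4}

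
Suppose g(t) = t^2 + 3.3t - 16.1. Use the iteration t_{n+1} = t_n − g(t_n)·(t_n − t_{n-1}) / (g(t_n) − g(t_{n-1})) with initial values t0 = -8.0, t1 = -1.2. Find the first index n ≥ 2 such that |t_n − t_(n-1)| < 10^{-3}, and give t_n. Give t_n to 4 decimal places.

n = 8, t_n = -5.9885

g(-8.0) = 21.500000, g(-1.2) = -18.620000
t2 = -1.200000 − (-18.620000)·(6.800000)/(-40.120000) = -4.355932;  |Δ| = 3.155932
g(-4.355932) = -11.500431
t3 = -4.355932 − (-11.500431)·(-3.155932)/(7.119569) = -9.453794;  |Δ| = 5.097862
g(-9.453794) = 42.076703
t4 = -9.453794 − 42.076703·(-5.097862)/(53.577134) = -5.450198;  |Δ| = 4.003596
g(-5.450198) = -4.380997
t5 = -5.450198 − (-4.380997)·(4.003596)/(-46.457700) = -5.827740;  |Δ| = 0.377542
g(-5.827740) = -1.368989
t6 = -5.827740 − (-1.368989)·(-0.377542)/(3.012009) = -5.999337;  |Δ| = 0.171597
g(-5.999337) = 0.094231
t7 = -5.999337 − 0.094231·(-0.171597)/(1.463219) = -5.988286;  |Δ| = 0.011051
g(-5.988286) = -0.001774
t8 = -5.988286 − (-0.001774)·(0.011051)/(-0.096005) = -5.988490;  |Δ| = 0.000204
|t8 − t7| = 0.000204 < 10^{-3}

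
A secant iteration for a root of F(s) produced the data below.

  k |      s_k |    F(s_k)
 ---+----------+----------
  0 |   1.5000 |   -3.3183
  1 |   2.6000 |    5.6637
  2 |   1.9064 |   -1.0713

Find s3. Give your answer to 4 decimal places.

2.0167

s3 = 1.9064 − (-1.0713)·(1.9064 − 2.6000) / (-1.0713 − 5.6637)
   = 1.9064 − (0.743054)/(-6.735000) = 2.016727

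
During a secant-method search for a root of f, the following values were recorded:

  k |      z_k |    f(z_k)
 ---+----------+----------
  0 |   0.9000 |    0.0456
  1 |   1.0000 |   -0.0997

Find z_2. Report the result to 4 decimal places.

0.9314

z_2 = 1.0000 − (-0.0997)·(1.0000 − 0.9000) / (-0.0997 − 0.0456)
   = 1.0000 − (-0.009970)/(-0.145300) = 0.931383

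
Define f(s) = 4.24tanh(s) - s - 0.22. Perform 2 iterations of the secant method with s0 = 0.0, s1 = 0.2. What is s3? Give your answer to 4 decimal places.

f(0.0) = -0.220000, f(0.2) = 0.416871
s2 = 0.200000 − 0.416871·(0.200000 − 0.000000) / (0.416871 − (-0.220000)) = 0.200000 − (0.083374)/(0.636871) = 0.069088
f(0.069088) = 0.003379
s3 = 0.069088 − 0.003379·(0.069088 − 0.200000) / (0.003379 − 0.416871) = 0.069088 − (-0.000442)/(-0.413492) = 0.068018

0.0680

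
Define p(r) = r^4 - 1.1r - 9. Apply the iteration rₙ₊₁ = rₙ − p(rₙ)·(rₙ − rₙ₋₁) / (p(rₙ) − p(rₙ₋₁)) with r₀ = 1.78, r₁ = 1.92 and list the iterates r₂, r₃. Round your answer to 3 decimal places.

1.818, 1.821

p(1.78) = -0.91924, p(1.92) = 2.47754
r₂ = 1.92000 − 2.47754·(1.92000 − 1.78000) / (2.47754 − (-0.91924)) = 1.92000 − (0.34686)/(3.39679) = 1.81789
p(1.81789) = -0.07855
r₃ = 1.81789 − (-0.07855)·(1.81789 − 1.92000) / (-0.07855 − 2.47754) = 1.81789 − (0.00802)/(-2.55609) = 1.82102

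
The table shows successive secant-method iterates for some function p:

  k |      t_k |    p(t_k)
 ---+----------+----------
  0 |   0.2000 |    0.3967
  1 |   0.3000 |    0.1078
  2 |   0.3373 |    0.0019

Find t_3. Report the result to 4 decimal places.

0.3380

t_3 = 0.3373 − 0.0019·(0.3373 − 0.3000) / (0.0019 − 0.1078)
   = 0.3373 − (0.000071)/(-0.105900) = 0.337969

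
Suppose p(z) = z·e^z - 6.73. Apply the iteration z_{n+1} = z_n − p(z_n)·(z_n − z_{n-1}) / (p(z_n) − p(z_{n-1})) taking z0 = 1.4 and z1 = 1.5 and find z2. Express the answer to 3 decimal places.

p(1.4) = -1.05272, p(1.5) = -0.00747
z2 = 1.50000 − (-0.00747)·(1.50000 − 1.40000) / (-0.00747 − (-1.05272)) = 1.50000 − (-0.00075)/(1.04525) = 1.50071

1.501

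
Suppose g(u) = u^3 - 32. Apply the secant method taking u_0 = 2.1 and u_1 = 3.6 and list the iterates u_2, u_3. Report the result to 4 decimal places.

g(2.1) = -22.739000, g(3.6) = 14.656000
u_2 = 3.600000 − 14.656000·(3.600000 − 2.100000) / (14.656000 − (-22.739000)) = 3.600000 − (21.984000)/(37.395000) = 3.012114
g(3.012114) = -4.671602
u_3 = 3.012114 − (-4.671602)·(3.012114 − 3.600000) / (-4.671602 − 14.656000) = 3.012114 − (2.746370)/(-19.327602) = 3.154210

3.0121, 3.1542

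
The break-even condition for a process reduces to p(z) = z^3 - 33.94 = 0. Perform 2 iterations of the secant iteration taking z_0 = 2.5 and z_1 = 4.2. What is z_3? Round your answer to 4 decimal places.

3.1855

p(2.5) = -18.315000, p(4.2) = 40.148000
z_2 = 4.200000 − 40.148000·(4.200000 − 2.500000) / (40.148000 − (-18.315000)) = 4.200000 − (68.251600)/(58.463000) = 3.032568
p(3.032568) = -6.051094
z_3 = 3.032568 − (-6.051094)·(3.032568 − 4.200000) / (-6.051094 − 40.148000) = 3.032568 − (7.064243)/(-46.199094) = 3.185476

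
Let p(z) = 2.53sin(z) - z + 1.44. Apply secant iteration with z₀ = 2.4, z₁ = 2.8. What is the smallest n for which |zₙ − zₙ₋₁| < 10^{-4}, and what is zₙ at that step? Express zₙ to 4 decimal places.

p(2.4) = 0.748922, p(2.8) = -0.512480
z₂ = 2.800000 − (-0.512480)·(0.400000)/(-1.261402) = 2.637489;  |Δ| = 0.162511
p(2.637489) = 0.024559
z₃ = 2.637489 − 0.024559·(-0.162511)/(0.537039) = 2.644921;  |Δ| = 0.007432
p(2.644921) = 0.000630
z₄ = 2.644921 − 0.000630·(0.007432)/(-0.023929) = 2.645116;  |Δ| = 0.000196
p(2.645116) = -0.000001
z₅ = 2.645116 − (-0.000001)·(0.000196)/(-0.000631) = 2.645116;  |Δ| = 0.000000
|z₅ − z₄| = 0.000000 < 10^{-4}

n = 5, zₙ = 2.6451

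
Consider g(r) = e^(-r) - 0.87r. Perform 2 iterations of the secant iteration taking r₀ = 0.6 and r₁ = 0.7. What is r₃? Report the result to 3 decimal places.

g(0.6) = 0.02681, g(0.7) = -0.11241
r₂ = 0.70000 − (-0.11241)·(0.70000 − 0.60000) / (-0.11241 − 0.02681) = 0.70000 − (-0.01124)/(-0.13923) = 0.61926
g(0.61926) = -0.00041
r₃ = 0.61926 − (-0.00041)·(0.61926 − 0.70000) / (-0.00041 − (-0.11241)) = 0.61926 − (0.00003)/(0.11200) = 0.61896

0.619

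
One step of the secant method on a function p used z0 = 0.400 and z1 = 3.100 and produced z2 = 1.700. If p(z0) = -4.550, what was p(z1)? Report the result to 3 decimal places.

4.900

The secant line through (0.400, -4.550) and (3.100, p(z1)) crosses zero at z2 = 1.700.
So (0.400, -4.550), (3.100, p(z1)), (1.700, 0) are collinear:
p(z1) = -4.550 · (3.100 − 1.700) / (0.400 − 1.700) = -4.550 · (1.40000)/(-1.30000) = 4.90000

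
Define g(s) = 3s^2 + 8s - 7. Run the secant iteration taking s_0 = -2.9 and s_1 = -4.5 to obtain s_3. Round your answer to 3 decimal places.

g(-2.9) = -4.97000, g(-4.5) = 17.75000
s_2 = -4.50000 − 17.75000·(-4.50000 − (-2.90000)) / (17.75000 − (-4.97000)) = -4.50000 − (-28.40000)/(22.72000) = -3.25000
g(-3.25000) = -1.31250
s_3 = -3.25000 − (-1.31250)·(-3.25000 − (-4.50000)) / (-1.31250 − 17.75000) = -3.25000 − (-1.64062)/(-19.06250) = -3.33607

-3.336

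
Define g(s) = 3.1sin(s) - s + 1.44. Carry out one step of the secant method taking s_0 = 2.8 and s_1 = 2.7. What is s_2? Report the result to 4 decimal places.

2.7168

g(2.8) = -0.321537, g(2.7) = 0.064878
s_2 = 2.700000 − 0.064878·(2.700000 − 2.800000) / (0.064878 − (-0.321537)) = 2.700000 − (-0.006488)/(0.386414) = 2.716790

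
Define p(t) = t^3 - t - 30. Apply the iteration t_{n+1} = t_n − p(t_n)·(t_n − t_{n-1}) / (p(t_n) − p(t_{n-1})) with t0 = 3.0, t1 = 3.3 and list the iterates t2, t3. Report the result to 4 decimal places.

p(3.0) = -6.000000, p(3.3) = 2.637000
t2 = 3.300000 − 2.637000·(3.300000 − 3.000000) / (2.637000 − (-6.000000)) = 3.300000 − (0.791100)/(8.637000) = 3.208406
p(3.208406) = -0.181504
t3 = 3.208406 − (-0.181504)·(3.208406 − 3.300000) / (-0.181504 − 2.637000) = 3.208406 − (0.016625)/(-2.818504) = 3.214304

3.2084, 3.2143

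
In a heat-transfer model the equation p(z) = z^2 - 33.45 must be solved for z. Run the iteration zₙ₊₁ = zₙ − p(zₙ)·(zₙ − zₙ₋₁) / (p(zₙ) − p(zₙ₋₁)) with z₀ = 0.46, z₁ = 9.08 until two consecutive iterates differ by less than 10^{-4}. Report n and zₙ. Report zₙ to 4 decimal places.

n = 7, zₙ = 5.7836

p(0.46) = -33.238400, p(9.08) = 48.996400
z₂ = 9.080000 − 48.996400·(8.620000)/(82.234800) = 3.944109;  |Δ| = 5.135891
p(3.944109) = -17.894004
z₃ = 3.944109 − (-17.894004)·(-5.135891)/(-66.890404) = 5.318023;  |Δ| = 1.373914
p(5.318023) = -5.168633
z₄ = 5.318023 − (-5.168633)·(1.373914)/(12.725372) = 5.876062;  |Δ| = 0.558039
p(5.876062) = 1.078106
z₅ = 5.876062 − 1.078106·(0.558039)/(6.246738) = 5.779752;  |Δ| = 0.096310
p(5.779752) = -0.044469
z₆ = 5.779752 − (-0.044469)·(-0.096310)/(-1.122575) = 5.783567;  |Δ| = 0.003815
p(5.783567) = -0.000353
z₇ = 5.783567 − (-0.000353)·(0.003815)/(0.044116) = 5.783598;  |Δ| = 0.000031
|z₇ − z₆| = 0.000031 < 10^{-4}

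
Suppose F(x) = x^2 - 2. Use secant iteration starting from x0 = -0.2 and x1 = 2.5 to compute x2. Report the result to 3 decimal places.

0.652

F(-0.2) = -1.96000, F(2.5) = 4.25000
x2 = 2.50000 − 4.25000·(2.50000 − (-0.20000)) / (4.25000 − (-1.96000)) = 2.50000 − (11.47500)/(6.21000) = 0.65217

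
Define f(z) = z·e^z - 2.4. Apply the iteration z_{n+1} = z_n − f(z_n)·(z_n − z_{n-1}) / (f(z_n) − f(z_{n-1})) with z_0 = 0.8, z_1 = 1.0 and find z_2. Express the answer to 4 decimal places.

f(0.8) = -0.619567, f(1.0) = 0.318282
z_2 = 1.000000 − 0.318282·(1.000000 − 0.800000) / (0.318282 − (-0.619567)) = 1.000000 − (0.063656)/(0.937849) = 0.932125

0.9321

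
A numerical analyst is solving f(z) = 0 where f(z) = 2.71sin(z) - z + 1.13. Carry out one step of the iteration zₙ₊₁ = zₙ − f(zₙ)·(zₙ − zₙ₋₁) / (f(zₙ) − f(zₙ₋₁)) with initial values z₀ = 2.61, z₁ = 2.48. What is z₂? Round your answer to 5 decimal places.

f(2.61) = -0.1062824, f(2.48) = 0.3149542
z₂ = 2.4800000 − 0.3149542·(2.4800000 − 2.6100000) / (0.3149542 − (-0.1062824)) = 2.4800000 − (-0.0409441)/(0.4212367) = 2.5771996

2.57720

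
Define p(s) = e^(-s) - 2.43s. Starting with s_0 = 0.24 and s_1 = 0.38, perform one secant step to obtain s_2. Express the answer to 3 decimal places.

0.304

p(0.24) = 0.20343, p(0.38) = -0.23954
s_2 = 0.38000 − (-0.23954)·(0.38000 − 0.24000) / (-0.23954 − 0.20343) = 0.38000 − (-0.03354)/(-0.44297) = 0.30429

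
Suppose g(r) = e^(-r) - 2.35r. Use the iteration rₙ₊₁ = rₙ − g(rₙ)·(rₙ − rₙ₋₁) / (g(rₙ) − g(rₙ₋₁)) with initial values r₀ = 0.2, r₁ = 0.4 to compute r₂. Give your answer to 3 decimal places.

0.313

g(0.2) = 0.34873, g(0.4) = -0.26968
r₂ = 0.40000 − (-0.26968)·(0.40000 − 0.20000) / (-0.26968 − 0.34873) = 0.40000 − (-0.05394)/(-0.61841) = 0.31278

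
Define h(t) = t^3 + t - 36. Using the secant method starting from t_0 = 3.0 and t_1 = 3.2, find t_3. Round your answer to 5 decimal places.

h(3.0) = -6.0000000, h(3.2) = -0.0320000
t_2 = 3.2000000 − (-0.0320000)·(3.2000000 − 3.0000000) / (-0.0320000 − (-6.0000000)) = 3.2000000 − (-0.0064000)/(5.9680000) = 3.2010724
h(3.2010724) = 0.0020271
t_3 = 3.2010724 − 0.0020271·(3.2010724 − 3.2000000) / (0.0020271 − (-0.0320000)) = 3.2010724 − (0.0000022)/(0.0340271) = 3.2010085

3.20101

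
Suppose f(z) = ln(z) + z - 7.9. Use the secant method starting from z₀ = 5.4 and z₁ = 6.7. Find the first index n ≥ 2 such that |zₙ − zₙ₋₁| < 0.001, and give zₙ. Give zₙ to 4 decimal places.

n = 4, zₙ = 6.0929

f(5.4) = -0.813601, f(6.7) = 0.702108
z₂ = 6.700000 − 0.702108·(1.300000)/(1.515709) = 6.097813;  |Δ| = 0.602187
f(6.097813) = 0.005743
z₃ = 6.097813 − 0.005743·(-0.602187)/(-0.696364) = 6.092847;  |Δ| = 0.004967
f(6.092847) = -0.000038
z₄ = 6.092847 − (-0.000038)·(-0.004967)/(-0.005781) = 6.092879;  |Δ| = 0.000033
|z₄ − z₃| = 0.000033 < 0.001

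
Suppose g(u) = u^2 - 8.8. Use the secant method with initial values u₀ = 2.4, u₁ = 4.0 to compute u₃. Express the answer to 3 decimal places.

2.953

g(2.4) = -3.04000, g(4.0) = 7.20000
u₂ = 4.00000 − 7.20000·(4.00000 − 2.40000) / (7.20000 − (-3.04000)) = 4.00000 − (11.52000)/(10.24000) = 2.87500
g(2.87500) = -0.53438
u₃ = 2.87500 − (-0.53438)·(2.87500 − 4.00000) / (-0.53438 − 7.20000) = 2.87500 − (0.60117)/(-7.73438) = 2.95273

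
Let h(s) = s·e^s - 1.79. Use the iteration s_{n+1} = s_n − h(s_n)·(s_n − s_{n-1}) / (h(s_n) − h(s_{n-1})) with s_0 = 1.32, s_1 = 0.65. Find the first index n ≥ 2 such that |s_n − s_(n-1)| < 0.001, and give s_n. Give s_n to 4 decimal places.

n = 5, s_n = 0.8024

h(1.32) = 3.151316, h(0.65) = -0.544898
s_2 = 0.650000 − (-0.544898)·(-0.670000)/(-3.696215) = 0.748772;  |Δ| = 0.098772
h(0.748772) = -0.206796
s_3 = 0.748772 − (-0.206796)·(0.098772)/(0.338103) = 0.809184;  |Δ| = 0.060412
h(0.809184) = 0.027488
s_4 = 0.809184 − 0.027488·(0.060412)/(0.234284) = 0.802096;  |Δ| = 0.007088
h(0.802096) = -0.001157
s_5 = 0.802096 − (-0.001157)·(-0.007088)/(-0.028645) = 0.802382;  |Δ| = 0.000286
|s_5 − s_4| = 0.000286 < 0.001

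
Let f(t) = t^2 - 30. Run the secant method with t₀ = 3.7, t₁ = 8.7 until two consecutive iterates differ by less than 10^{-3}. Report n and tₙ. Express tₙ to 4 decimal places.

f(3.7) = -16.310000, f(8.7) = 45.690000
t₂ = 8.700000 − 45.690000·(5.000000)/(62.000000) = 5.015323;  |Δ| = 3.684677
f(5.015323) = -4.846539
t₃ = 5.015323 − (-4.846539)·(-3.684677)/(-50.536539) = 5.368689;  |Δ| = 0.353367
f(5.368689) = -1.177175
t₄ = 5.368689 − (-1.177175)·(0.353367)/(3.669365) = 5.482053;  |Δ| = 0.113364
f(5.482053) = 0.052911
t₅ = 5.482053 − 0.052911·(0.113364)/(1.230085) = 5.477177;  |Δ| = 0.004876
f(5.477177) = -0.000529
t₆ = 5.477177 − (-0.000529)·(-0.004876)/(-0.053440) = 5.477226;  |Δ| = 0.000048
|t₆ − t₅| = 0.000048 < 10^{-3}

n = 6, tₙ = 5.4772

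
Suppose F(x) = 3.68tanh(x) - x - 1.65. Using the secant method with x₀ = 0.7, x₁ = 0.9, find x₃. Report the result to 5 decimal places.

F(0.7) = -0.1259266, F(0.9) = 0.0859762
x₂ = 0.9000000 − 0.0859762·(0.9000000 − 0.7000000) / (0.0859762 − (-0.1259266)) = 0.9000000 − (0.0171952)/(0.2119027) = 0.8188532
F(0.8188532) = 0.0131052
x₃ = 0.8188532 − 0.0131052·(0.8188532 − 0.9000000) / (0.0131052 − 0.0859762) = 0.8188532 − (-0.0010634)/(-0.0728710) = 0.8042597

0.80426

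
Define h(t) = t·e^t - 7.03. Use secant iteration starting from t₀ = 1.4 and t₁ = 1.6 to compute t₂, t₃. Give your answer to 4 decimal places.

1.5204, 1.5266

h(1.4) = -1.352720, h(1.6) = 0.894852
t₂ = 1.600000 − 0.894852·(1.600000 − 1.400000) / (0.894852 − (-1.352720)) = 1.600000 − (0.178970)/(2.247572) = 1.520372
h(1.520372) = -0.075934
t₃ = 1.520372 − (-0.075934)·(1.520372 − 1.600000) / (-0.075934 − 0.894852) = 1.520372 − (0.006047)/(-0.970786) = 1.526600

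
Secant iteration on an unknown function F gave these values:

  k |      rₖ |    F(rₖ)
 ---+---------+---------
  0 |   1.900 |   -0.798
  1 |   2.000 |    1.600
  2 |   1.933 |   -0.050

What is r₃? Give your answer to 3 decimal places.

r₃ = 1.933 − (-0.050)·(1.933 − 2.000) / (-0.050 − 1.600)
   = 1.933 − (0.00335)/(-1.65000) = 1.93503

1.935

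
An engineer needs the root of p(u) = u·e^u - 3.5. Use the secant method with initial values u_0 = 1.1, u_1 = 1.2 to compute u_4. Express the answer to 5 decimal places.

1.13029

p(1.1) = -0.1954174, p(1.2) = 0.4841403
u_2 = 1.2000000 − 0.4841403·(1.2000000 − 1.1000000) / (0.4841403 − (-0.1954174)) = 1.2000000 − (0.0484140)/(0.6795577) = 1.1287566
p(1.1287566) = -0.0100996
u_3 = 1.1287566 − (-0.0100996)·(1.1287566 − 1.2000000) / (-0.0100996 − 0.4841403) = 1.1287566 − (0.0007195)/(-0.4942399) = 1.1302124
p(1.1302124) = -0.0005075
u_4 = 1.1302124 − (-0.0005075)·(1.1302124 − 1.1287566) / (-0.0005075 − (-0.0100996)) = 1.1302124 − (-0.0000007)/(0.0095922) = 1.1302894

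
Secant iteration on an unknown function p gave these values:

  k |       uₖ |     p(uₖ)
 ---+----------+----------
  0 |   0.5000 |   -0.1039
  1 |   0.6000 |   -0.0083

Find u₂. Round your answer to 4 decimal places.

0.6087

u₂ = 0.6000 − (-0.0083)·(0.6000 − 0.5000) / (-0.0083 − (-0.1039))
   = 0.6000 − (-0.000830)/(0.095600) = 0.608682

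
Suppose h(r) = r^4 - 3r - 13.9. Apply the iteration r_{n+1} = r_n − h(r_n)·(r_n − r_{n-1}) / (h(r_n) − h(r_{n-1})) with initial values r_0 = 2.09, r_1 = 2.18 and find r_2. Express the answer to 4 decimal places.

2.1203

h(2.09) = -1.089702, h(2.18) = 2.145306
r_2 = 2.180000 − 2.145306·(2.180000 − 2.090000) / (2.145306 − (-1.089702)) = 2.180000 − (0.193078)/(3.235008) = 2.120316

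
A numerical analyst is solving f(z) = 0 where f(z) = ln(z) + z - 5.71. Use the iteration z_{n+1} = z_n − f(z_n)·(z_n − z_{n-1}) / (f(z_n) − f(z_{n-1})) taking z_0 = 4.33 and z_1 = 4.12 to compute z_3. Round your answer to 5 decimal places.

f(4.33) = 0.0855675, f(4.12) = -0.1741468
z_2 = 4.1200000 − (-0.1741468)·(4.1200000 − 4.3300000) / (-0.1741468 − 0.0855675) = 4.1200000 − (0.0365708)/(-0.2597144) = 4.2608117
f(4.2608117) = 0.0002714
z_3 = 4.2608117 − 0.0002714·(4.2608117 − 4.1200000) / (0.0002714 − (-0.1741468)) = 4.2608117 − (0.0000382)/(0.1744183) = 4.2605926

4.26059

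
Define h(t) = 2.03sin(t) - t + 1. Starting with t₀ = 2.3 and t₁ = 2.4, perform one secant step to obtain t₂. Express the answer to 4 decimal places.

h(2.3) = 0.213782, h(2.4) = -0.028810
t₂ = 2.400000 − (-0.028810)·(2.400000 − 2.300000) / (-0.028810 − 0.213782) = 2.400000 − (-0.002881)/(-0.242591) = 2.388124

2.3881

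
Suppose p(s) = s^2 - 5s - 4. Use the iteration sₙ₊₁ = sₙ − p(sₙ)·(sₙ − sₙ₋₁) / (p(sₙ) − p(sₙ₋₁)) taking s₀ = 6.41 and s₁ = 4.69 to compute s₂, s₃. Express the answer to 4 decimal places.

5.5841, 5.7241

p(6.41) = 5.038100, p(4.69) = -5.453900
s₂ = 4.690000 − (-5.453900)·(4.690000 − 6.410000) / (-5.453900 − 5.038100) = 4.690000 − (9.380708)/(-10.492000) = 5.584082
p(5.584082) = -0.738438
s₃ = 5.584082 − (-0.738438)·(5.584082 − 4.690000) / (-0.738438 − (-5.453900)) = 5.584082 − (-0.660224)/(4.715462) = 5.724095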